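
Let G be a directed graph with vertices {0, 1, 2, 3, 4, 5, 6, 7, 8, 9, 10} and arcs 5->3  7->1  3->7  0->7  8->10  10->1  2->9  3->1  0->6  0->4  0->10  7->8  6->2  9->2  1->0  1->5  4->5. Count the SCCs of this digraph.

3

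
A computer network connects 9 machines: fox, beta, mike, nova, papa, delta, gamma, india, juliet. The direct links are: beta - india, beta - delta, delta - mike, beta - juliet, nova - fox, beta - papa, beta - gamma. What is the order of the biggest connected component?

Starting from fox we can reach fox, nova. That is one component of size 2.
Starting from beta we can reach beta, mike, papa, delta, gamma, india, juliet. That is one component of size 7.
The largest has 7 vertices.

7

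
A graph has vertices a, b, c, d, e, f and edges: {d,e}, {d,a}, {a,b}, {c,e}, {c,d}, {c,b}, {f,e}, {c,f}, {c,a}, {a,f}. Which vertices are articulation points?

Removing e, for instance, still leaves 1 component. No single vertex removal increases the component count — the graph has no articulation points.

none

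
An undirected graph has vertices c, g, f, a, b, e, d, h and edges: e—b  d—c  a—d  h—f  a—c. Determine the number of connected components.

g is isolated — a component by itself.
Starting from f we can reach f, h. That is one component of size 2.
Starting from b we can reach b, e. That is one component of size 2.
Starting from a we can reach a, c, d. That is one component of size 3.
Total: 4 components.

4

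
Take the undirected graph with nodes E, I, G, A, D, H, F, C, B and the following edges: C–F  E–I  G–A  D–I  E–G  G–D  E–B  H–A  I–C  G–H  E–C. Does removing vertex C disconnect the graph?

Deleting C raises the number of components from 1 to 2, so C is a cut vertex.

Yes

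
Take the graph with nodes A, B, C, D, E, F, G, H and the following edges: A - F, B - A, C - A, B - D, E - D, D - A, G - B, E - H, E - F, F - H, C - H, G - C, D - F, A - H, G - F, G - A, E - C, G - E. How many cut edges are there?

The edges on the cycle G-B-D-E-G are not bridges since each lies on that cycle.
Every edge lies on some cycle, so there are no bridges.

0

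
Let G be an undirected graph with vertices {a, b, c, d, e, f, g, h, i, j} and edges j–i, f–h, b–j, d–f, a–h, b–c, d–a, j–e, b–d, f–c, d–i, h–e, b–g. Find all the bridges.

The edges on the cycle b-j-i-d-b are not bridges since each lies on that cycle.
But removing g–b disconnects g from b — this is a bridge.

b-g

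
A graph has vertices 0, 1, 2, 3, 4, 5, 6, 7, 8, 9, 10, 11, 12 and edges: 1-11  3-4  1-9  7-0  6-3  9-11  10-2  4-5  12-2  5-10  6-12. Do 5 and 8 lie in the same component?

No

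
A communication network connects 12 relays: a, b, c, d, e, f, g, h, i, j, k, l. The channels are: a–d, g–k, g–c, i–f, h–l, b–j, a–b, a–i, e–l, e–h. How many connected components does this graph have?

3

Starting from e we can reach e, h, l. That is one component of size 3.
Starting from c we can reach c, g, k. That is one component of size 3.
Starting from a we can reach a, b, d, f, i, j. That is one component of size 6.
Total: 3 components.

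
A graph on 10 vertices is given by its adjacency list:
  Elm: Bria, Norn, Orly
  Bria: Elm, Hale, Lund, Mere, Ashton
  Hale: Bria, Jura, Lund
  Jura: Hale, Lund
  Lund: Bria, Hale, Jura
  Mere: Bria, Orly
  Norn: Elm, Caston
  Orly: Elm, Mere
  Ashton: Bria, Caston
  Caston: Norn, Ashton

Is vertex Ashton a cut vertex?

Deleting Ashton leaves 1 component (was 1) (its neighbors Bria, Caston remain connected to each other), so Ashton is not a cut vertex.

No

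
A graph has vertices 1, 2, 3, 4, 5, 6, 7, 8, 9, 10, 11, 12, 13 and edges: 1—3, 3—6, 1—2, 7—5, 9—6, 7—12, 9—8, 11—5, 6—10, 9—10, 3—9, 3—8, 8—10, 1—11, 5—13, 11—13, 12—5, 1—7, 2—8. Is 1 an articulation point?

Deleting 1 raises the number of components from 2 to 3, so 1 is a cut vertex.

Yes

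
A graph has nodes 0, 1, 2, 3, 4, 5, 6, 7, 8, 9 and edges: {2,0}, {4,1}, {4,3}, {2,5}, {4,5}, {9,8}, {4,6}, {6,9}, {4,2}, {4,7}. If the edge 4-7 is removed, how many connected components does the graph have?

2

Before removal there is 1 component.
4-7 is a bridge — removing it separates 4's side from 7's side.
After removal: 2 components.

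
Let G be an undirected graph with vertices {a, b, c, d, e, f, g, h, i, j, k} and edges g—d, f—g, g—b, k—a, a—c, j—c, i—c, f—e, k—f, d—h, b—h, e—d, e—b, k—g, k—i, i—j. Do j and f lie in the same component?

Yes

From j we can reach a, b, c, d, e, f, g, h, i, j, k, which includes f.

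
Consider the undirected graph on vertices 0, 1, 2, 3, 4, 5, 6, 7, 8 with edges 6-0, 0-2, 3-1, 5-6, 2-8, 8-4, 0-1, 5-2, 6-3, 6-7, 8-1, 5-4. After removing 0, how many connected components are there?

With 0 gone, the remaining components are: {1, 2, 3, 4, 5, 6, 7, 8}.
That is 1 component.

1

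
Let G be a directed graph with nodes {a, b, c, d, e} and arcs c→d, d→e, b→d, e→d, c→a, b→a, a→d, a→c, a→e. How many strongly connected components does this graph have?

{d, e} are all mutually reachable — one SCC of size 2.
{a, c} are all mutually reachable — one SCC of size 2.
{b} is an SCC by itself.
That gives 3 strongly connected components.

3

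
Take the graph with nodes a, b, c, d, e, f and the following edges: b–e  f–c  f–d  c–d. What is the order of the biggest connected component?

3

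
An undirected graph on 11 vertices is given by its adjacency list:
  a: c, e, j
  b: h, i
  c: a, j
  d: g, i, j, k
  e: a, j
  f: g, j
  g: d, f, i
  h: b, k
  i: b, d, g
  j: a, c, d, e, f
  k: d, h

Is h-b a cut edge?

After removing h-b, the path h-k-d-i-b still connects them, so the edge is not a bridge.

No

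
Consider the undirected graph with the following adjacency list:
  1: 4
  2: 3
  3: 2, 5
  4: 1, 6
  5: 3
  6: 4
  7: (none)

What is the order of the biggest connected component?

7 is isolated — a component by itself.
Starting from 1 we can reach 1, 4, 6. That is one component of size 3.
Starting from 2 we can reach 2, 3, 5. That is one component of size 3.
The largest has 3 vertices.

3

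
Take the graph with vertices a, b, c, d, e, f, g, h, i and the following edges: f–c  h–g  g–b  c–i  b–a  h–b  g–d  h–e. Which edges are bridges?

a-b, c-f, c-i, d-g, e-h

The edges on the cycle h-g-b-h are not bridges since each lies on that cycle.
But removing g–d disconnects g from d; removing h–e disconnects h from e; removing f–c disconnects f from c; removing b–a disconnects b from a — these are bridges.
In total 5 edges are bridges.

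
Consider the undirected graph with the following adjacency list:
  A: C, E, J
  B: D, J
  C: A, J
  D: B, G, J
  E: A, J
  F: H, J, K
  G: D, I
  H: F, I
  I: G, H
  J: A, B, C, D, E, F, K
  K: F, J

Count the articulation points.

1

Removing J increases the component count from 1 to 2, so J is a cut vertex.
By contrast removing H leaves 1 component; it is not a cut vertex. No other vertex is a cut vertex either.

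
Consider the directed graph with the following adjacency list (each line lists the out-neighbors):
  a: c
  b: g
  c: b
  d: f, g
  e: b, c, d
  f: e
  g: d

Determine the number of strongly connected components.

2

{b, c, d, e, f, g} are all mutually reachable — one SCC of size 6.
{a} is an SCC by itself.
That gives 2 strongly connected components.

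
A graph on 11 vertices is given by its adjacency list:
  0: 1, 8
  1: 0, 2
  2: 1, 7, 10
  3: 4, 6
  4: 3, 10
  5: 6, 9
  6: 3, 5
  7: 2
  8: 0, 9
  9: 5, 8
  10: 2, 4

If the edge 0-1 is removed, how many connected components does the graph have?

0 and 1 are still connected via 0-8-9-5-6-3-4-10-2-1, so the component count stays at 1.

1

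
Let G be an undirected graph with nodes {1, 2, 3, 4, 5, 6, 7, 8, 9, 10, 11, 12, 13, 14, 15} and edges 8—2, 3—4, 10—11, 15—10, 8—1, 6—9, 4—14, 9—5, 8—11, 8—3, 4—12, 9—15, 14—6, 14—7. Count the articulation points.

4

Removing 4 increases the component count from 2 to 3, so 4 is a cut vertex.
Removing 8 increases the component count from 2 to 4, so 8 is a cut vertex.
Removing 9 increases the component count from 2 to 3, so 9 is a cut vertex.
Likewise 14 is a cut vertex.
By contrast removing 3 leaves 2 components; it is not a cut vertex. No other vertex is a cut vertex either.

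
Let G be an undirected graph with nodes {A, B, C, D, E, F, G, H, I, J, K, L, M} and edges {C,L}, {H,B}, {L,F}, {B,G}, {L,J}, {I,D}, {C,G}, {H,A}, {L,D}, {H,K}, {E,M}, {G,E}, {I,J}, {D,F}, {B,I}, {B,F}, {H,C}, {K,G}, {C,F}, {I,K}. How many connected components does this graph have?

Starting from A we can reach A, B, C, D, E, F, G, H, I, J, K, L, M. That is one component of size 13.
Total: 1 component.

1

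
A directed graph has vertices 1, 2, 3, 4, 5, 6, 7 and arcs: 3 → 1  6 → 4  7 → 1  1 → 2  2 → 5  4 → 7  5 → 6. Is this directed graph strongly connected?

No

There is no directed path from 4 to 3, so the graph is not strongly connected.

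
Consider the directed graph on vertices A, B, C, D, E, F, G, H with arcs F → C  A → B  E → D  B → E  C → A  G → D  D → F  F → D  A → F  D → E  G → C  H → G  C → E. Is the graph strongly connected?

There is no directed path from B to G, so the graph is not strongly connected.

No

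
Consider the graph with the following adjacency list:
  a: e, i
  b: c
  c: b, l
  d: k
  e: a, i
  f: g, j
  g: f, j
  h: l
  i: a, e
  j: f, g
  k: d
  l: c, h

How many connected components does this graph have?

Starting from d we can reach d, k. That is one component of size 2.
Starting from f we can reach f, g, j. That is one component of size 3.
Starting from a we can reach a, e, i. That is one component of size 3.
Starting from b we can reach b, c, h, l. That is one component of size 4.
Total: 4 components.

4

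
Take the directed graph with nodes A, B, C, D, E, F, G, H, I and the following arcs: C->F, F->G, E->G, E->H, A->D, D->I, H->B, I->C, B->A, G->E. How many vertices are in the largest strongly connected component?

9

{A, B, C, D, E, F, G, H, I} are all mutually reachable — one SCC of size 9.
The largest has 9 vertices.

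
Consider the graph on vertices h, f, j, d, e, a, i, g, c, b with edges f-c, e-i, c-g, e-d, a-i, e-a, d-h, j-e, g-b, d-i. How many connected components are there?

Starting from b we can reach b, c, f, g. That is one component of size 4.
Starting from a we can reach a, d, e, h, i, j. That is one component of size 6.
Total: 2 components.

2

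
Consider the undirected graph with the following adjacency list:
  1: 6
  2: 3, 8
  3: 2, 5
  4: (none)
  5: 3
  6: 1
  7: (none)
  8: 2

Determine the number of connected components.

4

4 is isolated — a component by itself.
7 is isolated — a component by itself.
Starting from 1 we can reach 1, 6. That is one component of size 2.
Starting from 2 we can reach 2, 3, 5, 8. That is one component of size 4.
Total: 4 components.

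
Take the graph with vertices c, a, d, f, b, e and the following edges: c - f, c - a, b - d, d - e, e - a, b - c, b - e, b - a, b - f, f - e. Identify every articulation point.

none

Removing c, for instance, still leaves 1 component. No single vertex removal increases the component count — the graph has no articulation points.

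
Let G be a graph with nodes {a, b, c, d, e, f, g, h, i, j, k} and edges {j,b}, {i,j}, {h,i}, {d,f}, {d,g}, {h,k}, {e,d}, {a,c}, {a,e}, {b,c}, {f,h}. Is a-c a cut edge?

After removing a-c, the path a-e-d-f-h-i-j-b-c still connects them, so the edge is not a bridge.

No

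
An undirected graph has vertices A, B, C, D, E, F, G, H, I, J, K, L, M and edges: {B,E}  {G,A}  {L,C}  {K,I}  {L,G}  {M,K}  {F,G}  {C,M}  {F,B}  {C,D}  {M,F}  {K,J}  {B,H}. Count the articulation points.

6

Removing B increases the component count from 1 to 3, so B is a cut vertex.
Removing C increases the component count from 1 to 2, so C is a cut vertex.
Removing F increases the component count from 1 to 2, so F is a cut vertex.
Likewise G, K, M are cut vertices.
By contrast removing L leaves 1 component; it is not a cut vertex. No other vertex is a cut vertex either.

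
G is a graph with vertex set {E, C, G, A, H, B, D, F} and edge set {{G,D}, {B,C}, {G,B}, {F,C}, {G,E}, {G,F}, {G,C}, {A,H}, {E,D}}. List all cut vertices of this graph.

G

Removing G increases the component count from 2 to 3, so G is a cut vertex.
By contrast removing F leaves 2 components; it is not a cut vertex. No other vertex is a cut vertex either.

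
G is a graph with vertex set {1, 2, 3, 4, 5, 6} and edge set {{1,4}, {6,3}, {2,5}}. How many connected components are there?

Starting from 3 we can reach 3, 6. That is one component of size 2.
Starting from 1 we can reach 1, 4. That is one component of size 2.
Starting from 2 we can reach 2, 5. That is one component of size 2.
Total: 3 components.

3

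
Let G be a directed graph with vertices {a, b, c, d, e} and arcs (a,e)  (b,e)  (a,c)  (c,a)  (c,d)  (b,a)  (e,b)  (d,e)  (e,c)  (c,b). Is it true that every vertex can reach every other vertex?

From e we can reach every vertex (a, b, c, d, e), and every vertex can reach e (a, b, c, d, e). So the whole graph is one strongly connected component.

Yes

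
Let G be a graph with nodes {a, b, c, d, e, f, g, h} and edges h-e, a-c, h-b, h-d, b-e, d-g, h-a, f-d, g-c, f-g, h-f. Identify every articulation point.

h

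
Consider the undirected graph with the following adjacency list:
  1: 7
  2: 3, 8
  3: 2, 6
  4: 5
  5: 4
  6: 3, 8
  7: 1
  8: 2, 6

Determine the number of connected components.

Starting from 4 we can reach 4, 5. That is one component of size 2.
Starting from 1 we can reach 1, 7. That is one component of size 2.
Starting from 2 we can reach 2, 3, 6, 8. That is one component of size 4.
Total: 3 components.

3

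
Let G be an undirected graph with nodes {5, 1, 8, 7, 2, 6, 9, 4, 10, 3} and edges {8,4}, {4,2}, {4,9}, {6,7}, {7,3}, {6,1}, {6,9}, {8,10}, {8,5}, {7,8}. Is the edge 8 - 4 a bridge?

No

After removing 8 - 4, the path 8-7-6-9-4 still connects them, so the edge is not a bridge.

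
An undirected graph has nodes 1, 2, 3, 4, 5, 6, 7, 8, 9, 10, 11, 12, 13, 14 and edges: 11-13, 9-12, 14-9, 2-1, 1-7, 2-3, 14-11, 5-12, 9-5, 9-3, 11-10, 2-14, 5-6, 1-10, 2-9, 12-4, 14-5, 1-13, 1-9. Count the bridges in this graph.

The edges on the cycle 2-14-11-10-1-2 are not bridges since each lies on that cycle.
But removing 12-4 disconnects 12 from 4; removing 5-6 disconnects 5 from 6; removing 7-1 disconnects 7 from 1 — these are bridges.
That makes 3 bridges.

3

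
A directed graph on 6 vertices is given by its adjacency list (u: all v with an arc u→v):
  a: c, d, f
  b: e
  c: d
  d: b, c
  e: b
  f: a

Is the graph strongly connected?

No

There is no directed path from d to a, so the graph is not strongly connected.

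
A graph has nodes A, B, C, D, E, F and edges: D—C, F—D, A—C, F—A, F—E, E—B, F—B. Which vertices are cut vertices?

Removing F increases the component count from 1 to 2, so F is a cut vertex.
By contrast removing C leaves 1 component; it is not a cut vertex. No other vertex is a cut vertex either.

F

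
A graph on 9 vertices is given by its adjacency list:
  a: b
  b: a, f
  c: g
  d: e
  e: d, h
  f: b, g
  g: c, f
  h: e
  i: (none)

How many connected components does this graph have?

3

i is isolated — a component by itself.
Starting from d we can reach d, e, h. That is one component of size 3.
Starting from a we can reach a, b, c, f, g. That is one component of size 5.
Total: 3 components.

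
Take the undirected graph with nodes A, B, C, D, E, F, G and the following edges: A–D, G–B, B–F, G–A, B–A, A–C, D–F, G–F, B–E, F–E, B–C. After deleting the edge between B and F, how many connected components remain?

B and F are still connected via B-G-F, so the component count stays at 1.

1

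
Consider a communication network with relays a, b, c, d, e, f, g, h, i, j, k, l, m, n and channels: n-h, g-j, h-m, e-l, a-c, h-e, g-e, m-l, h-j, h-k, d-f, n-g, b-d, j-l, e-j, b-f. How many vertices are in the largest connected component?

i is isolated — a component by itself.
Starting from a we can reach a, c. That is one component of size 2.
Starting from b we can reach b, d, f. That is one component of size 3.
Starting from e we can reach e, g, h, j, k, l, m, n. That is one component of size 8.
The largest has 8 vertices.

8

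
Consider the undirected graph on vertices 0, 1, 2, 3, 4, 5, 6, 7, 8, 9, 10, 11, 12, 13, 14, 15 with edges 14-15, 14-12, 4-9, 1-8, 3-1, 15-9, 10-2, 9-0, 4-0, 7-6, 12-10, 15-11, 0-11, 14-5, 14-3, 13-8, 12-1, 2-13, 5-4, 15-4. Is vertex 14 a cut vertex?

Yes

Deleting 14 raises the number of components from 2 to 3, so 14 is a cut vertex.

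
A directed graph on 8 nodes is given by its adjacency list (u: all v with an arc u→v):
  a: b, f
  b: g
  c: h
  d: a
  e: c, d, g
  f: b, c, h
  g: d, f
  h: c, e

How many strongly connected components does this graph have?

1

{a, b, c, d, e, f, g, h} are all mutually reachable — one SCC of size 8.
That gives 1 strongly connected component.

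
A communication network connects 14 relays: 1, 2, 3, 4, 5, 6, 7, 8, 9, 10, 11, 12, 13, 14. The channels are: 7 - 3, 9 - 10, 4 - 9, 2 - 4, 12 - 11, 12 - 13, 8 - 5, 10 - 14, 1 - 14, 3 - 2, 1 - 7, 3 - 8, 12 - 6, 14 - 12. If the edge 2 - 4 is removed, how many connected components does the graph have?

2 and 4 are still connected via 2-3-7-1-14-10-9-4, so the component count stays at 1.

1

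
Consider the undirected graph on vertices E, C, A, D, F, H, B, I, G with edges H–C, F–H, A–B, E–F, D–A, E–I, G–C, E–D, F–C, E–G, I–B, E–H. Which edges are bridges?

none

The edges on the cycle E-F-H-E are not bridges since each lies on that cycle.
Every edge lies on some cycle, so there are no bridges.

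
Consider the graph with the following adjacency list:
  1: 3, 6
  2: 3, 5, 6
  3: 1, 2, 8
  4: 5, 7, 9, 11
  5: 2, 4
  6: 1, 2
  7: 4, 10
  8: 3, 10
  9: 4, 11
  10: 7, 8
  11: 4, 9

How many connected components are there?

Starting from 1 we can reach 1, 2, 3, 4, 5, 6, 7, 8, 9, 10, 11. That is one component of size 11.
Total: 1 component.

1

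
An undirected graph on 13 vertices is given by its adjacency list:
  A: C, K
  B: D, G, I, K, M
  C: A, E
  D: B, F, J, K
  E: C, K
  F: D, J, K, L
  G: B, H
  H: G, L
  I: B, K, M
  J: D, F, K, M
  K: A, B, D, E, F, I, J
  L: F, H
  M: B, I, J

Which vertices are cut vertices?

Removing K increases the component count from 1 to 2, so K is a cut vertex.
By contrast removing M leaves 1 component; it is not a cut vertex. No other vertex is a cut vertex either.

K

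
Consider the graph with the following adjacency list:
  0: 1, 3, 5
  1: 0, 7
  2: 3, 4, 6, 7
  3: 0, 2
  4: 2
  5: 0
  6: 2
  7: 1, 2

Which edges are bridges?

0-5, 2-4, 2-6

The edges on the cycle 2-3-0-1-7-2 are not bridges since each lies on that cycle.
But removing 2-4 disconnects 2 from 4; removing 2-6 disconnects 2 from 6; removing 0-5 disconnects 0 from 5 — these are bridges.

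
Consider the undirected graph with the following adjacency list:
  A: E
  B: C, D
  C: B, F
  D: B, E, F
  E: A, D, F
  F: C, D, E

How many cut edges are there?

The edges on the cycle E-D-B-C-F-E are not bridges since each lies on that cycle.
But removing A-E disconnects A from E — this is a bridge.

1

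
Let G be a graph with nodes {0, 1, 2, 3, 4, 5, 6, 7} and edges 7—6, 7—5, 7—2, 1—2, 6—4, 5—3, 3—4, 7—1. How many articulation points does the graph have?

1

Removing 7 increases the component count from 2 to 3, so 7 is a cut vertex.
By contrast removing 4 leaves 2 components; it is not a cut vertex. No other vertex is a cut vertex either.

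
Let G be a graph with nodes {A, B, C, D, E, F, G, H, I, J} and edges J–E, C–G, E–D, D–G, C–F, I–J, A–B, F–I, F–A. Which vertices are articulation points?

A, F

Removing A increases the component count from 2 to 3, so A is a cut vertex.
Removing F increases the component count from 2 to 3, so F is a cut vertex.
By contrast removing G leaves 2 components; it is not a cut vertex. No other vertex is a cut vertex either.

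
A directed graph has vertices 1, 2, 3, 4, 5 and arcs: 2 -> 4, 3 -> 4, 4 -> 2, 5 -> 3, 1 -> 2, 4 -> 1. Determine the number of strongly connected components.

{1, 2, 4} are all mutually reachable — one SCC of size 3.
{5} is an SCC by itself.
{3} is an SCC by itself.
That gives 3 strongly connected components.

3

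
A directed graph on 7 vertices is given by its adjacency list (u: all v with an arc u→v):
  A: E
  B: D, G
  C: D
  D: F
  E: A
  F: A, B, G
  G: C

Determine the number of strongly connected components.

{B, C, D, F, G} are all mutually reachable — one SCC of size 5.
{A, E} are all mutually reachable — one SCC of size 2.
That gives 2 strongly connected components.

2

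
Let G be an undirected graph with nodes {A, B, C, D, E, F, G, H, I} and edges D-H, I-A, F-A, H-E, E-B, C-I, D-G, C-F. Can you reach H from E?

Yes

From E we can reach B, D, E, G, H, which includes H.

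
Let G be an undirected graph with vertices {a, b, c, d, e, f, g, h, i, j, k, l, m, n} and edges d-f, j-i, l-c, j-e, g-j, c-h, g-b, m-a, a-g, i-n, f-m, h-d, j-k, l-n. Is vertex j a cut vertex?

Deleting j raises the number of components from 1 to 3, so j is a cut vertex.

Yes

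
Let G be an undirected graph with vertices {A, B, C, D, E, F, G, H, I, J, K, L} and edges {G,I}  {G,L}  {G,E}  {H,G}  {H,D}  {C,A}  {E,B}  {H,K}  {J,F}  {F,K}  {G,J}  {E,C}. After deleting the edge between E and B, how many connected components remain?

2

Before removal there is 1 component.
E–B is a bridge — removing it separates E's side from B's side.
After removal: 2 components.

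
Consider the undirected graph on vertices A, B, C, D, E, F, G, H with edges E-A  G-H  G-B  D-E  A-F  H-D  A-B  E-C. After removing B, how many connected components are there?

With B gone, the remaining components are: {A, C, D, E, F, G, H}.
That is 1 component.

1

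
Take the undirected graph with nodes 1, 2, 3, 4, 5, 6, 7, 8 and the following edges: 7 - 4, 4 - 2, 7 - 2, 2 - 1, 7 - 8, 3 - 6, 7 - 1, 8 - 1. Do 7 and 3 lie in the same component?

No

The component containing 7 is {1, 2, 4, 7, 8}, and 3 is not in it.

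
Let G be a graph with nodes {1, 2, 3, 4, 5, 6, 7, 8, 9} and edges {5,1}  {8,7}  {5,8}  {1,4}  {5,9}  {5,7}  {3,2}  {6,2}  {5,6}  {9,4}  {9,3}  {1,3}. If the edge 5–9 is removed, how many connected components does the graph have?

5 and 9 are still connected via 5-1-4-9, so the component count stays at 1.

1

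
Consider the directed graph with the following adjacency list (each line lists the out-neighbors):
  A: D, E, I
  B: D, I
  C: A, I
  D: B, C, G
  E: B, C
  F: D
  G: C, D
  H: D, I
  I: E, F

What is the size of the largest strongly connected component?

{A, B, C, D, E, F, G, I} are all mutually reachable — one SCC of size 8.
{H} is an SCC by itself.
The largest has 8 vertices.

8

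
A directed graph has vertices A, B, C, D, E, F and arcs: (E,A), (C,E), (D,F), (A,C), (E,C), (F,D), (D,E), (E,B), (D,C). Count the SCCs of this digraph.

3

{A, C, E} are all mutually reachable — one SCC of size 3.
{D, F} are all mutually reachable — one SCC of size 2.
{B} is an SCC by itself.
That gives 3 strongly connected components.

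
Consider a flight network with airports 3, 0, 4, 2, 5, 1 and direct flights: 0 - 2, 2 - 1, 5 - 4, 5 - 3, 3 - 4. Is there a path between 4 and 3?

From 4 we can reach 3, 4, 5, which includes 3.

Yes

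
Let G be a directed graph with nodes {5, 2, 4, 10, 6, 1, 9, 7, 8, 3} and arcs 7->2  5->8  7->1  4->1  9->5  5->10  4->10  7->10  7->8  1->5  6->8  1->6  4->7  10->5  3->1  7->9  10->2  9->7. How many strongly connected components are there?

{5, 10} are all mutually reachable — one SCC of size 2.
{7, 9} are all mutually reachable — one SCC of size 2.
{1} is an SCC by itself.
{2} is an SCC by itself.
{3} is an SCC by itself.
(and 3 more singleton SCCs)
That gives 8 strongly connected components.

8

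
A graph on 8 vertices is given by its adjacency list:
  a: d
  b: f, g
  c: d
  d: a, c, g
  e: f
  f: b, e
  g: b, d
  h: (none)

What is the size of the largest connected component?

h is isolated — a component by itself.
Starting from a we can reach a, b, c, d, e, f, g. That is one component of size 7.
The largest has 7 vertices.

7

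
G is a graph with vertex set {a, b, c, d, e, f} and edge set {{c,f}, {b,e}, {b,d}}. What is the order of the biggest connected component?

3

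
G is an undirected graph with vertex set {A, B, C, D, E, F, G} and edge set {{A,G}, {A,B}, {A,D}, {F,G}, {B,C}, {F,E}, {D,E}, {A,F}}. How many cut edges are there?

2

The edges on the cycle A-F-E-D-A are not bridges since each lies on that cycle.
But removing B - C disconnects B from C; removing B - A disconnects B from A — these are bridges.
That makes 2 bridges.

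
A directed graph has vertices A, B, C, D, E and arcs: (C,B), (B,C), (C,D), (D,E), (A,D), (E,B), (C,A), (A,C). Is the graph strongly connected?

From E we can reach every vertex (A, B, C, D, E), and every vertex can reach E (A, B, C, D, E). So the whole graph is one strongly connected component.

Yes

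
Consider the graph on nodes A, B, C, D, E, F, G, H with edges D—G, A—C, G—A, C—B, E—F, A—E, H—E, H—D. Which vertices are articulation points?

Removing A increases the component count from 1 to 2, so A is a cut vertex.
Removing C increases the component count from 1 to 2, so C is a cut vertex.
Removing E increases the component count from 1 to 2, so E is a cut vertex.
By contrast removing D leaves 1 component; it is not a cut vertex. No other vertex is a cut vertex either.

A, C, E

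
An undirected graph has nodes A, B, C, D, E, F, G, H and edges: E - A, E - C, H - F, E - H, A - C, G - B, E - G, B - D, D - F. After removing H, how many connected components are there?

1

With H gone, the remaining components are: {A, B, C, D, E, F, G}.
That is 1 component.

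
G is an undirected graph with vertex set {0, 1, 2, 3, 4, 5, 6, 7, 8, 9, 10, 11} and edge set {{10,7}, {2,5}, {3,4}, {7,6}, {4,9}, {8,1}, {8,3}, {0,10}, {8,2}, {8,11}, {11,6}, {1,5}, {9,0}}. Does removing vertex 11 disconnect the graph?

No

Deleting 11 leaves 1 component (was 1) (its neighbors 6, 8 remain connected to each other), so 11 is not a cut vertex.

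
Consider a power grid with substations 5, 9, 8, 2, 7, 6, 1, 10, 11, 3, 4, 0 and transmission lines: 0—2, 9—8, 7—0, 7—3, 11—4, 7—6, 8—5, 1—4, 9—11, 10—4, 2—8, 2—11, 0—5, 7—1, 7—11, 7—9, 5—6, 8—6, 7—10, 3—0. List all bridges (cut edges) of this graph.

none

The edges on the cycle 7-1-4-11-9-7 are not bridges since each lies on that cycle.
Every edge lies on some cycle, so there are no bridges.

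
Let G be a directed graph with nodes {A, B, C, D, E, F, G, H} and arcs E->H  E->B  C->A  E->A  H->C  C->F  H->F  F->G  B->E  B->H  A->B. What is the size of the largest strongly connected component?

5

{A, B, C, E, H} are all mutually reachable — one SCC of size 5.
{G} is an SCC by itself.
{D} is an SCC by itself.
{F} is an SCC by itself.
The largest has 5 vertices.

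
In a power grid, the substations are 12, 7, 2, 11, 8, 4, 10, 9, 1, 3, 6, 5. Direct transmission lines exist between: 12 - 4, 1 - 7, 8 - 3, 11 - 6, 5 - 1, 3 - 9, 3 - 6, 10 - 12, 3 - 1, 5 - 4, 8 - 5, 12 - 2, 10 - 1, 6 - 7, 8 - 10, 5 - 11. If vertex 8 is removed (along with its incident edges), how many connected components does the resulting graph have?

1

With 8 gone, the remaining components are: {1, 2, 3, 4, 5, 6, 7, 9, 10, 11, 12}.
That is 1 component.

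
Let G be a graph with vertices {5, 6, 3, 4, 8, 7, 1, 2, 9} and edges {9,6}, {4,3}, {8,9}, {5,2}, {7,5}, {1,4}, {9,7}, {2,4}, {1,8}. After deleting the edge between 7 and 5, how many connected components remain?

7 and 5 are still connected via 7-9-8-1-4-2-5, so the component count stays at 1.

1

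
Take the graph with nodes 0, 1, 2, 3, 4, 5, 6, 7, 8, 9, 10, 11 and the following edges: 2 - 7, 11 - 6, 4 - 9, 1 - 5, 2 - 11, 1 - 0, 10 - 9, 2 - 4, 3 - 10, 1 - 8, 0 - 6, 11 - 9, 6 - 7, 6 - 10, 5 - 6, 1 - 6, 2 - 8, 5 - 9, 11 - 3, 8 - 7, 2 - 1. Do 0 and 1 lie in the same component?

Yes

From 0 we can reach 0, 1, 2, 3, 4, 5, 6, 7, 8, 9, 10, 11, which includes 1.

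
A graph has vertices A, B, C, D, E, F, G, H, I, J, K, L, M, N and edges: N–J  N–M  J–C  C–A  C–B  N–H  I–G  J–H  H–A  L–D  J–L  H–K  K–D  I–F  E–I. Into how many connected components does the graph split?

Starting from E we can reach E, F, G, I. That is one component of size 4.
Starting from A we can reach A, B, C, D, H, J, K, L, M, N. That is one component of size 10.
Total: 2 components.

2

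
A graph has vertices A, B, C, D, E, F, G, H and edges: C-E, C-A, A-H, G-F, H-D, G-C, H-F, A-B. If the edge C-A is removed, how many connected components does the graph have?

1

C and A are still connected via C-G-F-H-A, so the component count stays at 1.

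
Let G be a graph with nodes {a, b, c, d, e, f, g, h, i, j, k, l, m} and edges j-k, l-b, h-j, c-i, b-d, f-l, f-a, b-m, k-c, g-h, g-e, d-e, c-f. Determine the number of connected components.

Starting from a we can reach a, b, c, d, e, f, g, h, i, j, k, l, m. That is one component of size 13.
Total: 1 component.

1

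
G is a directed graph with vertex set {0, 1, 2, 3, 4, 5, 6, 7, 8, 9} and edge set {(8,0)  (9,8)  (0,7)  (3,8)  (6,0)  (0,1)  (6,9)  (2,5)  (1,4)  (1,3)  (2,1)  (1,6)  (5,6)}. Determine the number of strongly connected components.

5

{0, 1, 3, 6, 8, 9} are all mutually reachable — one SCC of size 6.
{5} is an SCC by itself.
{4} is an SCC by itself.
{2} is an SCC by itself.
{7} is an SCC by itself.
That gives 5 strongly connected components.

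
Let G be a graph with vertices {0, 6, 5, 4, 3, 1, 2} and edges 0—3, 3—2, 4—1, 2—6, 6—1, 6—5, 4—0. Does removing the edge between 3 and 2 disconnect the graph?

After removing 3—2, the path 3-0-4-1-6-2 still connects them, so the edge is not a bridge.

No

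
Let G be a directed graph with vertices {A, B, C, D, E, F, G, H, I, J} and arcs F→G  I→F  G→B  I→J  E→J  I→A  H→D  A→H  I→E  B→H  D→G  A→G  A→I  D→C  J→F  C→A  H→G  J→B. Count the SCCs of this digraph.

{A, B, C, D, E, F, G, H, I, J} are all mutually reachable — one SCC of size 10.
That gives 1 strongly connected component.

1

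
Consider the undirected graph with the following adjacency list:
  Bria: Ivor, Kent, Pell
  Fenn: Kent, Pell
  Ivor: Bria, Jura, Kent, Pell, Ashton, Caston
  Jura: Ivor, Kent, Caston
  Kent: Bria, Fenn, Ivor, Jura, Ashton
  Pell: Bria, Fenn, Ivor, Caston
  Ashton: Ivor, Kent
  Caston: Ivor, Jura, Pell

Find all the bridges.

The edges on the cycle Kent-Ivor-Ashton-Kent are not bridges since each lies on that cycle.
Every edge lies on some cycle, so there are no bridges.

none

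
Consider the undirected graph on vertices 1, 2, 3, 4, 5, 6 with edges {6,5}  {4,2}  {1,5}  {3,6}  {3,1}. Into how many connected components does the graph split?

Starting from 2 we can reach 2, 4. That is one component of size 2.
Starting from 1 we can reach 1, 3, 5, 6. That is one component of size 4.
Total: 2 components.

2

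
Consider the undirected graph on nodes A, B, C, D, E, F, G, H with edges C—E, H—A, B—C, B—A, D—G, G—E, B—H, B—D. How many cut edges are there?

0

The edges on the cycle B-H-A-B are not bridges since each lies on that cycle.
Every edge lies on some cycle, so there are no bridges.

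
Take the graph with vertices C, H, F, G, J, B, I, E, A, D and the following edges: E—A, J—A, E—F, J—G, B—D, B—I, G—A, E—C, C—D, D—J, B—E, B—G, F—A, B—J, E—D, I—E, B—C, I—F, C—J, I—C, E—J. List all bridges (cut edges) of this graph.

The edges on the cycle B-I-E-A-G-J-C-B are not bridges since each lies on that cycle.
Every edge lies on some cycle, so there are no bridges.

none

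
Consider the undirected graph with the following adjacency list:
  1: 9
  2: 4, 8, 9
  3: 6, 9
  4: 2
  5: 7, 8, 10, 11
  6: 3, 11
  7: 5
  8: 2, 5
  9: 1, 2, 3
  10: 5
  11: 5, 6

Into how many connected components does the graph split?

1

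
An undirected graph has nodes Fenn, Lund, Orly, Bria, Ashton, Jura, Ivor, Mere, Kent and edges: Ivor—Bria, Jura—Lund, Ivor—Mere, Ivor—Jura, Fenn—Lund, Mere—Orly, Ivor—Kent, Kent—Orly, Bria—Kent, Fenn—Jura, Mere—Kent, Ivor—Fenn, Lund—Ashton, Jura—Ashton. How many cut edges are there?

The edges on the cycle Ivor-Fenn-Lund-Ashton-Jura-Ivor are not bridges since each lies on that cycle.
Every edge lies on some cycle, so there are no bridges.

0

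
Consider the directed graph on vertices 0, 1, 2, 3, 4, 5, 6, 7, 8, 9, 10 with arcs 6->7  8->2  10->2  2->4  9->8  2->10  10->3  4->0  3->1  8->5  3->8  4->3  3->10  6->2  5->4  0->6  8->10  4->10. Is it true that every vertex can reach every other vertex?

There is no directed path from 7 to 9, so the graph is not strongly connected.

No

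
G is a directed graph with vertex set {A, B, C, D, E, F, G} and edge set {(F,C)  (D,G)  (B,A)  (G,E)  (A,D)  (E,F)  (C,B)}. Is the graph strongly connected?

From F we can reach every vertex (A, B, C, D, E, F, G), and every vertex can reach F (A, B, C, D, E, F, G). So the whole graph is one strongly connected component.

Yes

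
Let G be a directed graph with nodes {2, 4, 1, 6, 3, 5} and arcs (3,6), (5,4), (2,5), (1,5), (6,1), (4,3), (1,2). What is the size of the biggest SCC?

{1, 2, 3, 4, 5, 6} are all mutually reachable — one SCC of size 6.
The largest has 6 vertices.

6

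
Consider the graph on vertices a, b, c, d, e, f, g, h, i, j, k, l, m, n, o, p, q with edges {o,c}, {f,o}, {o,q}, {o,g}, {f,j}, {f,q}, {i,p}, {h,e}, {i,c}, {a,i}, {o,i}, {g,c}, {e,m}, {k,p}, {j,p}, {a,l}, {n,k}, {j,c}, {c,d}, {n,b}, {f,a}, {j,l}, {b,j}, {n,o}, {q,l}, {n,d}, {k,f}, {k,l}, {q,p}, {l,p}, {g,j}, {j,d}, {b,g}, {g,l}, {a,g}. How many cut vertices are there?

1

Removing e increases the component count from 2 to 3, so e is a cut vertex.
By contrast removing j leaves 2 components; it is not a cut vertex. No other vertex is a cut vertex either.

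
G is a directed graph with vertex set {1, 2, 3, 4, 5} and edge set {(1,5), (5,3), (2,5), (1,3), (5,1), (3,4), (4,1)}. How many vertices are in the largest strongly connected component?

4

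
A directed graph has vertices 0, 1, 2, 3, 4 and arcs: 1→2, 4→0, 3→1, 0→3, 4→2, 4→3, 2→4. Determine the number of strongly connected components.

{0, 1, 2, 3, 4} are all mutually reachable — one SCC of size 5.
That gives 1 strongly connected component.

1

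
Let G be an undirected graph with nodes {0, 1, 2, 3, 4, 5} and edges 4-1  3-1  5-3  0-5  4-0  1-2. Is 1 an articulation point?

Yes

Deleting 1 raises the number of components from 1 to 2, so 1 is a cut vertex.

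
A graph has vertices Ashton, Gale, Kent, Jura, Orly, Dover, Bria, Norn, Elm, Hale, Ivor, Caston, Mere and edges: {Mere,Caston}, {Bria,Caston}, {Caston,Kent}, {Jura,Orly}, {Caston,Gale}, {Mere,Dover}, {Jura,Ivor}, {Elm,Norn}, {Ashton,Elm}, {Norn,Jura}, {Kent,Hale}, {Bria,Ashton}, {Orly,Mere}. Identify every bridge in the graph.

The edges on the cycle Bria-Ashton-Elm-Norn-Jura-Orly-Mere-Caston-Bria are not bridges since each lies on that cycle.
But removing Kent—Hale disconnects Kent from Hale; removing Kent—Caston disconnects Kent from Caston; removing Gale—Caston disconnects Gale from Caston; removing Ivor—Jura disconnects Ivor from Jura — these are bridges.
In total 5 edges are bridges.

Caston-Gale, Caston-Kent, Dover-Mere, Hale-Kent, Ivor-Jura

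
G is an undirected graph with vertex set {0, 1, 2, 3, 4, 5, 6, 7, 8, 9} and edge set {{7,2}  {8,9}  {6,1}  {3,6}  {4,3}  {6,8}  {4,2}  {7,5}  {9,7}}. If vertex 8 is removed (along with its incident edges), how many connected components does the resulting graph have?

2

With 8 gone, the remaining components are: {0}; {1, 2, 3, 4, 5, 6, 7, 9}.
That is 2 components.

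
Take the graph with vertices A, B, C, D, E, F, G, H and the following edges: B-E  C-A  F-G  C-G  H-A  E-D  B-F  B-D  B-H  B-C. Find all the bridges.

none

The edges on the cycle B-E-D-B are not bridges since each lies on that cycle.
Every edge lies on some cycle, so there are no bridges.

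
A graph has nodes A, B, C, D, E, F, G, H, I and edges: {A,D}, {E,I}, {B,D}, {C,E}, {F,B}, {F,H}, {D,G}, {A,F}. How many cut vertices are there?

3

Removing D increases the component count from 2 to 3, so D is a cut vertex.
Removing E increases the component count from 2 to 3, so E is a cut vertex.
Removing F increases the component count from 2 to 3, so F is a cut vertex.
By contrast removing G leaves 2 components; it is not a cut vertex. No other vertex is a cut vertex either.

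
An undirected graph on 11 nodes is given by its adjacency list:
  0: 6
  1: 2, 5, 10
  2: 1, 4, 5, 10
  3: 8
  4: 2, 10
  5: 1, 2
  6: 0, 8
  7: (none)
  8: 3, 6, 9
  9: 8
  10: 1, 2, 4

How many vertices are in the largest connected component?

5

7 is isolated — a component by itself.
Starting from 0 we can reach 0, 3, 6, 8, 9. That is one component of size 5.
Starting from 1 we can reach 1, 2, 4, 5, 10. That is one component of size 5.
The largest has 5 vertices.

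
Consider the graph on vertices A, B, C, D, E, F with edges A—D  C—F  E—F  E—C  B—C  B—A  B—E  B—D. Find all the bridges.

The edges on the cycle B-A-D-B are not bridges since each lies on that cycle.
Every edge lies on some cycle, so there are no bridges.

none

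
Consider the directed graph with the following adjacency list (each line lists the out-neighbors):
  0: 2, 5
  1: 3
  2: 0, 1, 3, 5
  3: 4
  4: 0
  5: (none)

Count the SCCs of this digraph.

2

{0, 1, 2, 3, 4} are all mutually reachable — one SCC of size 5.
{5} is an SCC by itself.
That gives 2 strongly connected components.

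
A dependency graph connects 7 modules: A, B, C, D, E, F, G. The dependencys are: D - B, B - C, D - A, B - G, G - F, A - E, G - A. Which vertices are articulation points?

A, B, G

Removing A increases the component count from 1 to 2, so A is a cut vertex.
Removing B increases the component count from 1 to 2, so B is a cut vertex.
Removing G increases the component count from 1 to 2, so G is a cut vertex.
By contrast removing F leaves 1 component; it is not a cut vertex. No other vertex is a cut vertex either.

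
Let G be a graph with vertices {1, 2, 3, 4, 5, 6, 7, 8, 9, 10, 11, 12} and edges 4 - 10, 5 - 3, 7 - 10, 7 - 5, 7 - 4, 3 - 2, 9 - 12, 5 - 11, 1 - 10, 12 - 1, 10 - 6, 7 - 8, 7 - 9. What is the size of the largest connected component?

Starting from 1 we can reach 1, 2, 3, 4, 5, 6, 7, 8, 9, 10, 11, 12. That is one component of size 12.
The largest has 12 vertices.

12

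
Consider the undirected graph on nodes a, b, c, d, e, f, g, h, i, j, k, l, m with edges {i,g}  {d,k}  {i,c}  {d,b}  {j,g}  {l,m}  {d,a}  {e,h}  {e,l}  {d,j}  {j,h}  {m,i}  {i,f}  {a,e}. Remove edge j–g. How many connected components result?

j and g are still connected via j-h-e-l-m-i-g, so the component count stays at 1.

1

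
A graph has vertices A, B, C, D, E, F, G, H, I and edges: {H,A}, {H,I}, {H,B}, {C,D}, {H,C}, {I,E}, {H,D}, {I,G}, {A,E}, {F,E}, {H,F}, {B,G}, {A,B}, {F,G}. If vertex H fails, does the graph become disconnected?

Deleting H raises the number of components from 1 to 2, so H is a cut vertex.

Yes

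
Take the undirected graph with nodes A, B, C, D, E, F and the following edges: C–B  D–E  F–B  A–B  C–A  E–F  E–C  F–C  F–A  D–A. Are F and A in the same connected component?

Yes

From F we can reach A, B, C, D, E, F, which includes A.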